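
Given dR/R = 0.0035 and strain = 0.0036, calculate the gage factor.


GF = (dR/R) / epsilon
= 0.0035 / 0.0036
= 0.9722

0.9722


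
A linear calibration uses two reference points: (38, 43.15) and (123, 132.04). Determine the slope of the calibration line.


slope = (y2 - y1) / (x2 - x1)
= (132.04 - 43.15) / (123 - 38)
= 88.8900 / 85
= 1.0458

1.0458


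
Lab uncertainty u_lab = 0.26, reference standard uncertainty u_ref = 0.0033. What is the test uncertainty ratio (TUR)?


TUR = u_lab / u_ref
= 0.26 / 0.0033
= 78.7879

78.7879


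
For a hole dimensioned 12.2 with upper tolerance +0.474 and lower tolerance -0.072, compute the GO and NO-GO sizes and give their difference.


GO = nominal - lower_tol (smallest hole = maximum material condition)
GO = 12.2 - 0.072 = 12.128
NO-GO = nominal + upper_tol (largest hole = least material condition)
NO-GO = 12.2 + 0.474 = 12.674
spread = NO-GO - GO = 12.674 - 12.128 = 0.5460

0.5460


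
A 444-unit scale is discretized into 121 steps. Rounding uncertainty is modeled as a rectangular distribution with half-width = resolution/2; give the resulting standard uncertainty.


resolution = range / divisions
resolution = 444 / 121 = 3.6694215
u_res = resolution / (2*sqrt(3))
u_res = 3.6694215 / 3.4641016
u_res = 1.0593

1.0593


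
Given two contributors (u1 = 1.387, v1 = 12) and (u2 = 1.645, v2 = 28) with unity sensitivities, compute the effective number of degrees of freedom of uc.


uc = sqrt(u1^2 + u2^2) = sqrt(1.387^2 + 1.645^2) = 2.1516956
v_eff = uc^4 / (u1^4/v1 + u2^4/v2)
= 2.1516956^4 / (1.387^4/12 + 1.645^4/28)
= 21.434992 / 0.56992767
v_eff = 37.6100

37.6100


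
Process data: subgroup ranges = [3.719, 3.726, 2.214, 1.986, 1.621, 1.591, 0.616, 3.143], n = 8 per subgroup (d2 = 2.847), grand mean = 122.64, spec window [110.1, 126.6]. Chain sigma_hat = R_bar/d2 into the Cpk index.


R_bar = (3.719 + 3.726 + 2.214 + 1.986 + 1.621 + 1.591 + 0.616 + 3.143) / 8 = 2.327
sigma = R_bar / d2 = 2.327 / 2.847 = 0.8173516
Cp = (USL - LSL)/(6*sigma) = (126.6 - 110.1)/(6*0.8173516) = 3.3645
Cpu = (126.6 - 122.64)/(3*0.8173516) = 1.6150
Cpl = (122.64 - 110.1)/(3*0.8173516) = 5.1141
Cpk = min(Cpu, Cpl) = 1.6150

1.6150


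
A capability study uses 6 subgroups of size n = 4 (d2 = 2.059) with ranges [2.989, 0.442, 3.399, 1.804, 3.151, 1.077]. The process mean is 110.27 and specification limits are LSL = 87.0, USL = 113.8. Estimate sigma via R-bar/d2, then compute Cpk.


R_bar = (2.989 + 0.442 + 3.399 + 1.804 + 3.151 + 1.077) / 6 = 2.1436667
sigma = R_bar / d2 = 2.1436667 / 2.059 = 1.0411203
Cp = (USL - LSL)/(6*sigma) = (113.8 - 87.0)/(6*1.0411203) = 4.2903
Cpu = (113.8 - 110.27)/(3*1.0411203) = 1.1302
Cpl = (110.27 - 87.0)/(3*1.0411203) = 7.4503
Cpk = min(Cpu, Cpl) = 1.1302

1.1302


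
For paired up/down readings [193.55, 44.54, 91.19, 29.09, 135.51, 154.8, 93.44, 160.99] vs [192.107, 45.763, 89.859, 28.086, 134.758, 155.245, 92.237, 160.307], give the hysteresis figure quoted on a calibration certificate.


|193.55 - 192.107| = 1.4430
|44.54 - 45.763| = 1.2230
|91.19 - 89.859| = 1.3310
|29.09 - 28.086| = 1.0040
|135.51 - 134.758| = 0.7520
|154.8 - 155.245| = 0.4450
|93.44 - 92.237| = 1.2030
|160.99 - 160.307| = 0.6830
hysteresis = max(diffs) = 1.4430

1.4430


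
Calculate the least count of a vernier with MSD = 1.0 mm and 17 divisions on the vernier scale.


LC = MSD / n_div
= 1.0 / 17
= 0.0588

0.0588


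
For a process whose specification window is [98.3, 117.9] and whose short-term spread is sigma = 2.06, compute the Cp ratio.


Cp = (USL - LSL) / (6 * sigma)
= (117.9 - 98.3) / (6 * 2.06)
= 19.6000 / 12.3600
= 1.5858

1.5858


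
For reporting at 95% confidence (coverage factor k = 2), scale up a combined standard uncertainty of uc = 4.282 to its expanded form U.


U = k * uc
U = 2 * 4.282
U = 8.5640

8.5640


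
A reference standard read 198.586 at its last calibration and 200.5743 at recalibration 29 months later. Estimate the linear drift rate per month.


rate = (v2 - v1) / months
= (200.5743 - 198.586) / 29
= 1.9883 / 29
= 0.0686

0.0686


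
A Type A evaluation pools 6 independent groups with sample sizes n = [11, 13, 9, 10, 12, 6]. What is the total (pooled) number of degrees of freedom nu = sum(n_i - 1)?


nu = sum_i (n_i - 1)
nu = ((11 - 1) + (13 - 1) + (9 - 1) + (10 - 1) + (12 - 1) + (6 - 1))
nu = 10 + 12 + 8 + 9 + 11 + 5
nu = 55

55


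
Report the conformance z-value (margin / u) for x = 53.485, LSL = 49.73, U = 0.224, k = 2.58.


u = U / k = 0.224 / 2.58 = 0.086821705
margin = |LSL - x| = |49.73 - 53.485| = 3.755
z = margin / u = 3.755 / 0.086821705
z = 43.2496

43.2496


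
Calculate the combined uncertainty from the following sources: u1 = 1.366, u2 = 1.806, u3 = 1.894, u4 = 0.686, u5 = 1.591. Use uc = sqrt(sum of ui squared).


uc = sqrt(1.366^2 + 1.806^2 + 1.894^2 + 0.686^2 + 1.591^2)
uc = sqrt(11.716705)
uc = 3.4230

3.4230


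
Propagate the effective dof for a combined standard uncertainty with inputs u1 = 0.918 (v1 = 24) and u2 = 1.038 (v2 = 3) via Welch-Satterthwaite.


uc = sqrt(u1^2 + u2^2) = sqrt(0.918^2 + 1.038^2) = 1.3857013
v_eff = uc^4 / (u1^4/v1 + u2^4/v2)
= 1.3857013^4 / (0.918^4/24 + 1.038^4/3)
= 3.6870455 / 0.41655285
v_eff = 8.8513

8.8513


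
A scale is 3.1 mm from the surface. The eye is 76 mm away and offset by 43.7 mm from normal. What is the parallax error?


error = h * offset / d
= 3.1 * 43.7 / 76
= 1.7825

1.7825


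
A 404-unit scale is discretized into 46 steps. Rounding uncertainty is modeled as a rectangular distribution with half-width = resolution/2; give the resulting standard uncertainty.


resolution = range / divisions
resolution = 404 / 46 = 8.7826087
u_res = resolution / (2*sqrt(3))
u_res = 8.7826087 / 3.4641016
u_res = 2.5353

2.5353


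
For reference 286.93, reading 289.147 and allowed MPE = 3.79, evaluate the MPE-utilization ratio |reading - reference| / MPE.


e = indication - reference = 289.147 - 286.93 = 2.2170
|e| = 2.2170
ratio = |e| / MPE = 2.2170 / 3.79
ratio = 0.5850

0.5850


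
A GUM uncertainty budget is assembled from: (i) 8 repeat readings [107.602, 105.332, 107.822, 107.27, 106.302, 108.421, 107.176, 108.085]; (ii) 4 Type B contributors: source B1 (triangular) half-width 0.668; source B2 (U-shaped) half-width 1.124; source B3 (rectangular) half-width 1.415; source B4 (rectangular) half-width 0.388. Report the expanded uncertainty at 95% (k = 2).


mean = (107.602 + 105.332 + 107.822 + 107.27 + 106.302 + 108.421 + 107.176 + 108.085) / 8 = 107.25125
s = sqrt(sum((x - mean)^2)/(n-1)) = 1.0073193
u_A = s / sqrt(n) = 1.0073193 / sqrt(8) = 0.35614115
u_B1 = 0.668 / sqrt(6) = 0.27270986
u_B2 = 1.124 / sqrt(2) = 0.79478802
u_B3 = 1.415 / sqrt(3) = 0.81695063
u_B4 = 0.388 / sqrt(3) = 0.2240119
uc = sqrt(0.35614115^2 + 0.27270986^2 + 0.79478802^2 + 0.81695063^2 + 0.2240119^2) = 1.2451847
U = k * uc = 2 * 1.2451847
U = 2.4904

2.4904


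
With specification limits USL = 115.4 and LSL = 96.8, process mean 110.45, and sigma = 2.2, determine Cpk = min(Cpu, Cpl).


Cpu = (USL - mean) / (3*sigma) = (115.4 - 110.45) / (3*2.2) = 0.7500
Cpl = (mean - LSL) / (3*sigma) = (110.45 - 96.8) / (3*2.2) = 2.0682
Cpk = min(Cpu, Cpl) = 0.7500

0.7500


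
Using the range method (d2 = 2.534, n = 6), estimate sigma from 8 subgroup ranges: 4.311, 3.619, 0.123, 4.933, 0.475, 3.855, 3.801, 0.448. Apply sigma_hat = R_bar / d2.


R_bar = (4.311 + 3.619 + 0.123 + 4.933 + 0.475 + 3.855 + 3.801 + 0.448) / 8
R_bar = 21.565 / 8 = 2.695625
sigma_hat = R_bar / d2 = 2.695625 / 2.534 = 1.0638

1.0638


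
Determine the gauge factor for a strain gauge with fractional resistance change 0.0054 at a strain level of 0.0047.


GF = (dR/R) / epsilon
= 0.0054 / 0.0047
= 1.1489

1.1489


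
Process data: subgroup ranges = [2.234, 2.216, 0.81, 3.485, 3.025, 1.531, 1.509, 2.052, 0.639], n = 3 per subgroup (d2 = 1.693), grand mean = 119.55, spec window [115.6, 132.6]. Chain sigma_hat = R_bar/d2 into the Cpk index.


R_bar = (2.234 + 2.216 + 0.81 + 3.485 + 3.025 + 1.531 + 1.509 + 2.052 + 0.639) / 9 = 1.9445556
sigma = R_bar / d2 = 1.9445556 / 1.693 = 1.1485857
Cp = (USL - LSL)/(6*sigma) = (132.6 - 115.6)/(6*1.1485857) = 2.4668
Cpu = (132.6 - 119.55)/(3*1.1485857) = 3.7873
Cpl = (119.55 - 115.6)/(3*1.1485857) = 1.1463
Cpk = min(Cpu, Cpl) = 1.1463

1.1463


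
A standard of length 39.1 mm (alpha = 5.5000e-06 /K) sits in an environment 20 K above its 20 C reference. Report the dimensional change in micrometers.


dL = L * alpha * dT
= 39.1 * 5.5000e-06 * 20
= 0.0043010 mm
dL_um = 0.0043010 * 1000 = 4.3010 um

4.3010


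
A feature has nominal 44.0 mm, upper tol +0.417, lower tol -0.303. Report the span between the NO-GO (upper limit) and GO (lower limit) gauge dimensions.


GO = nominal - lower_tol (smallest hole = maximum material condition)
GO = 44.0 - 0.303 = 43.697
NO-GO = nominal + upper_tol (largest hole = least material condition)
NO-GO = 44.0 + 0.417 = 44.417
spread = NO-GO - GO = 44.417 - 43.697 = 0.7200

0.7200


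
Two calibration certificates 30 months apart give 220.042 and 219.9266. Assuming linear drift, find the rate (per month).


rate = (v2 - v1) / months
= (219.9266 - 220.042) / 30
= -0.1154 / 30
= -0.0038

-0.0038


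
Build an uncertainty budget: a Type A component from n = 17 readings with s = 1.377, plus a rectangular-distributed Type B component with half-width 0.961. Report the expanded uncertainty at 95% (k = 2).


u_A = s / sqrt(n) = 1.377 / sqrt(17) = 0.33397156
u_B = half_width / sqrt(3) = 0.961 / sqrt(3) = 0.55483361
uc = sqrt(u_A^2 + u_B^2) = sqrt(0.33397156^2 + 0.55483361^2) = 0.6475935
U = k * uc = 2 * 0.6475935
U = 1.2952

1.2952


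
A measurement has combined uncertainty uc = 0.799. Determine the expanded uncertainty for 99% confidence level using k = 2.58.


U = k * uc
U = 2.58 * 0.799
U = 2.0614

2.0614


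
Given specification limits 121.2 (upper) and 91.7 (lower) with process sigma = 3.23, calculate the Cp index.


Cp = (USL - LSL) / (6 * sigma)
= (121.2 - 91.7) / (6 * 3.23)
= 29.5000 / 19.3800
= 1.5222

1.5222


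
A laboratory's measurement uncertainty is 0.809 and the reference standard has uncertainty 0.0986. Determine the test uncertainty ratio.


TUR = u_lab / u_ref
= 0.809 / 0.0986
= 8.2049

8.2049


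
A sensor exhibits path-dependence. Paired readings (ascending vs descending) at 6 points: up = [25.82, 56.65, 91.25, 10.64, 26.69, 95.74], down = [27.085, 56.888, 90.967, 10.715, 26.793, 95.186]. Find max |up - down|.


|25.82 - 27.085| = 1.2650
|56.65 - 56.888| = 0.2380
|91.25 - 90.967| = 0.2830
|10.64 - 10.715| = 0.0750
|26.69 - 26.793| = 0.1030
|95.74 - 95.186| = 0.5540
hysteresis = max(diffs) = 1.2650

1.2650


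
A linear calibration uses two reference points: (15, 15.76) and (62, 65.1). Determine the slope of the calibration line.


slope = (y2 - y1) / (x2 - x1)
= (65.1 - 15.76) / (62 - 15)
= 49.3400 / 47
= 1.0498

1.0498


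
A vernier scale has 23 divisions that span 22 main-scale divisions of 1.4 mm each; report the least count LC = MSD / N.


LC = MSD / n_div
= 1.4 / 23
= 0.0609

0.0609


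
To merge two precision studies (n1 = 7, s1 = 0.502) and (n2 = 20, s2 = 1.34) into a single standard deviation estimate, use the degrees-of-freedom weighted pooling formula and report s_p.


s_p = sqrt(((n1-1)*s1^2 + (n2-1)*s2^2) / (n1+n2-2))
numerator = (7-1)*0.502^2 + (20-1)*1.34^2 = 1.512024 + 34.1164 = 35.628424
denominator = 7 + 20 - 2 = 25
s_p^2 = 35.628424 / 25 = 1.425137
s_p = sqrt(1.425137) = 1.1938

1.1938


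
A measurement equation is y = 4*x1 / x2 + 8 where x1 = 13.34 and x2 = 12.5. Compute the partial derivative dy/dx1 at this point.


y = 4*x1 / x2 + 8
dy/dx1 = 4/x2
Evaluate at x2 = 12.5: c1 = 4 / 12.5
c1 = 0.3200

0.3200


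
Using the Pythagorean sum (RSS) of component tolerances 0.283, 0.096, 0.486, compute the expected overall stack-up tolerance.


RSS = sqrt(0.283^2 + 0.096^2 + 0.486^2)
= sqrt(0.325501)
= 0.5705

0.5705


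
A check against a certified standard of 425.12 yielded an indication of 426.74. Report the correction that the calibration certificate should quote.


Correction = standard - reading
= 425.12 - 426.74
= -1.6200

-1.6200


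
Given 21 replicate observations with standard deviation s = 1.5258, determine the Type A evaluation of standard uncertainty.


u_A = s / sqrt(n)
u_A = 1.5258 / sqrt(21)
u_A = 1.5258 / 4.5825757
u_A = 0.3330

0.3330


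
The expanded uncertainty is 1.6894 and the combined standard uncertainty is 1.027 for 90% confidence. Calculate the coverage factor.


k = U / uc
k = 1.6894 / 1.027
k = 1.645

1.645


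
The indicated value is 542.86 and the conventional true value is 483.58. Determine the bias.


Systematic error = measured - true
= 542.86 - 483.58
= 59.2800

59.2800


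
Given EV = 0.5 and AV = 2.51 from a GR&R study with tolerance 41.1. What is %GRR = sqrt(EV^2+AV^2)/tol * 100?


GRR = sqrt(EV^2 + AV^2) = sqrt(0.5^2 + 2.51^2) = 2.5593163
%GRR = GRR / tol * 100 = 2.5593163 / 41.1 * 100
%GRR = 6.2270

6.2270


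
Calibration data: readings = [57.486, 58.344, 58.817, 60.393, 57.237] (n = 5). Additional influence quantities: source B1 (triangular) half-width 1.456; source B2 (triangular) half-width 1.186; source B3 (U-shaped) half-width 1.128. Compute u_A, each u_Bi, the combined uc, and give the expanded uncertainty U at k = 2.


mean = (57.486 + 58.344 + 58.817 + 60.393 + 57.237) / 5 = 58.4554
s = sqrt(sum((x - mean)^2)/(n-1)) = 1.2571489
u_A = s / sqrt(n) = 1.2571489 / sqrt(5) = 0.56221408
u_B1 = 1.456 / sqrt(6) = 0.59440951
u_B2 = 1.186 / sqrt(6) = 0.48418247
u_B3 = 1.128 / sqrt(2) = 0.79761645
uc = sqrt(0.56221408^2 + 0.59440951^2 + 0.48418247^2 + 0.79761645^2) = 1.2409803
U = k * uc = 2 * 1.2409803
U = 2.4820

2.4820


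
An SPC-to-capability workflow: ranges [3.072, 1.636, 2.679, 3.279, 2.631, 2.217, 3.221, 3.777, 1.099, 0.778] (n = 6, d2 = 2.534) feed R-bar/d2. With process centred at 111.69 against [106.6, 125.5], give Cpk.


R_bar = (3.072 + 1.636 + 2.679 + 3.279 + 2.631 + 2.217 + 3.221 + 3.777 + 1.099 + 0.778) / 10 = 2.4389
sigma = R_bar / d2 = 2.4389 / 2.534 = 0.9624704
Cp = (USL - LSL)/(6*sigma) = (125.5 - 106.6)/(6*0.9624704) = 3.2728
Cpu = (125.5 - 111.69)/(3*0.9624704) = 4.7828
Cpl = (111.69 - 106.6)/(3*0.9624704) = 1.7628
Cpk = min(Cpu, Cpl) = 1.7628

1.7628


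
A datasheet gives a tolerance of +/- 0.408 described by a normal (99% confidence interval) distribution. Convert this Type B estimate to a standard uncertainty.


u_B = half_width / 2.576
u_B = 0.408 / 2.576
u_B = 0.1584

0.1584


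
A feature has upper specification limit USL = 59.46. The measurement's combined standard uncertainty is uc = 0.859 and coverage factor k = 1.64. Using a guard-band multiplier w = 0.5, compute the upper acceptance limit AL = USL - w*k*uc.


U = k * uc = 1.64 * 0.859 = 1.40876
guard band g = w * U = 0.5 * 1.40876 = 0.70438
AL = USL - g = 59.46 - 0.70438
AL = 58.7556

58.7556


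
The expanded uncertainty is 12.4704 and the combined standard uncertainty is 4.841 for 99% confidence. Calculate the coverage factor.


k = U / uc
k = 12.4704 / 4.841
k = 2.576

2.576


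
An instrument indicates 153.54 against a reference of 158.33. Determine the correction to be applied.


Correction = standard - reading
= 158.33 - 153.54
= 4.7900

4.7900


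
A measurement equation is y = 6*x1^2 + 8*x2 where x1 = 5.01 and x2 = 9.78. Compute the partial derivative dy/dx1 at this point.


y = 6*x1^2 + 8*x2
dy/dx1 = 2*6*x1
Evaluate at x1 = 5.01: c1 = 12 * 5.01
c1 = 60.1200

60.1200


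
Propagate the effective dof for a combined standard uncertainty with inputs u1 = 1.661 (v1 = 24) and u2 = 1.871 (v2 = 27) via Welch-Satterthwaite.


uc = sqrt(u1^2 + u2^2) = sqrt(1.661^2 + 1.871^2) = 2.5019117
v_eff = uc^4 / (u1^4/v1 + u2^4/v2)
= 2.5019117^4 / (1.661^4/24 + 1.871^4/27)
= 39.182118 / 0.77102178
v_eff = 50.8184

50.8184


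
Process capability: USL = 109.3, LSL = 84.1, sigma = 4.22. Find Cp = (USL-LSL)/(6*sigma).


Cp = (USL - LSL) / (6 * sigma)
= (109.3 - 84.1) / (6 * 4.22)
= 25.2000 / 25.3200
= 0.9953

0.9953


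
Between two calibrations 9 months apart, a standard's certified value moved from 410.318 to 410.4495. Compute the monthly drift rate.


rate = (v2 - v1) / months
= (410.4495 - 410.318) / 9
= 0.1315 / 9
= 0.0146

0.0146


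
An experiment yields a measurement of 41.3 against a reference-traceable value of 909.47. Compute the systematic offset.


Systematic error = measured - true
= 41.3 - 909.47
= -868.1700

-868.1700


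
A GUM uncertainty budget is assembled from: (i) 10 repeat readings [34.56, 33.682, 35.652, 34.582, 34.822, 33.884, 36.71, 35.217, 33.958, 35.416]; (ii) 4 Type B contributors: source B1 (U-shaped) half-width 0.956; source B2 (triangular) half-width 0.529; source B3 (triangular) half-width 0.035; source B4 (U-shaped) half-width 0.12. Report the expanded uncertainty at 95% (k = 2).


mean = (34.56 + 33.682 + 35.652 + 34.582 + 34.822 + 33.884 + 36.71 + 35.217 + 33.958 + 35.416) / 10 = 34.8483
s = sqrt(sum((x - mean)^2)/(n-1)) = 0.9314011
u_A = s / sqrt(n) = 0.9314011 / sqrt(10) = 0.29453489
u_B1 = 0.956 / sqrt(2) = 0.67599408
u_B2 = 0.529 / sqrt(6) = 0.21596335
u_B3 = 0.035 / sqrt(6) = 0.01428869
u_B4 = 0.12 / sqrt(2) = 0.084852814
uc = sqrt(0.29453489^2 + 0.67599408^2 + 0.21596335^2 + 0.01428869^2 + 0.084852814^2) = 0.77315143
U = k * uc = 2 * 0.77315143
U = 1.5463

1.5463


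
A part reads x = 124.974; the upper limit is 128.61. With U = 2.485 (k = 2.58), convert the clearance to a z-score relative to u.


u = U / k = 2.485 / 2.58 = 0.96317829
margin = |USL - x| = |128.61 - 124.974| = 3.636
z = margin / u = 3.636 / 0.96317829
z = 3.7750

3.7750


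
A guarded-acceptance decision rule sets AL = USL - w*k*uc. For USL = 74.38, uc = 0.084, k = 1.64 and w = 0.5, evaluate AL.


U = k * uc = 1.64 * 0.084 = 0.13776
guard band g = w * U = 0.5 * 0.13776 = 0.06888
AL = USL - g = 74.38 - 0.06888
AL = 74.3111

74.3111


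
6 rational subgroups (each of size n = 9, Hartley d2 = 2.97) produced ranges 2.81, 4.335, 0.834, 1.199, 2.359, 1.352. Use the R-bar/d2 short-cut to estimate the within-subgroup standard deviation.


R_bar = (2.81 + 4.335 + 0.834 + 1.199 + 2.359 + 1.352) / 6
R_bar = 12.889 / 6 = 2.1481667
sigma_hat = R_bar / d2 = 2.1481667 / 2.97 = 0.7233

0.7233


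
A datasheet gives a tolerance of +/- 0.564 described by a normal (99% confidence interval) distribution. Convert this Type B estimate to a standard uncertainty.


u_B = half_width / 2.576
u_B = 0.564 / 2.576
u_B = 0.2189

0.2189


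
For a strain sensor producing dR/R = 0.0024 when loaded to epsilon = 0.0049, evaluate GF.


GF = (dR/R) / epsilon
= 0.0024 / 0.0049
= 0.4898

0.4898


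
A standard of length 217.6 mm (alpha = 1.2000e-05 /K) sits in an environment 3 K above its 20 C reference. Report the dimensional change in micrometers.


dL = L * alpha * dT
= 217.6 * 1.2000e-05 * 3
= 0.0078336 mm
dL_um = 0.0078336 * 1000 = 7.8336 um

7.8336


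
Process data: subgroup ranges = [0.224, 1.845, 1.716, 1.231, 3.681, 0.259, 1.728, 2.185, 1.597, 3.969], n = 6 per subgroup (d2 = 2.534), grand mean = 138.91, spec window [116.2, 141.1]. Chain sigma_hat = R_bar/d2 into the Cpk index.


R_bar = (0.224 + 1.845 + 1.716 + 1.231 + 3.681 + 0.259 + 1.728 + 2.185 + 1.597 + 3.969) / 10 = 1.8435
sigma = R_bar / d2 = 1.8435 / 2.534 = 0.72750592
Cp = (USL - LSL)/(6*sigma) = (141.1 - 116.2)/(6*0.72750592) = 5.7044
Cpu = (141.1 - 138.91)/(3*0.72750592) = 1.0034
Cpl = (138.91 - 116.2)/(3*0.72750592) = 10.4054
Cpk = min(Cpu, Cpl) = 1.0034

1.0034


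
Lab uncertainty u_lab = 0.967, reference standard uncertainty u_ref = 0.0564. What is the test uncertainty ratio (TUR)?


TUR = u_lab / u_ref
= 0.967 / 0.0564
= 17.1454

17.1454


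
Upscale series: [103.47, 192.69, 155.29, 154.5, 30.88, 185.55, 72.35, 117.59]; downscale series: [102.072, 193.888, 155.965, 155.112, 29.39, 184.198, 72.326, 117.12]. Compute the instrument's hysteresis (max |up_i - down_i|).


|103.47 - 102.072| = 1.3980
|192.69 - 193.888| = 1.1980
|155.29 - 155.965| = 0.6750
|154.5 - 155.112| = 0.6120
|30.88 - 29.39| = 1.4900
|185.55 - 184.198| = 1.3520
|72.35 - 72.326| = 0.0240
|117.59 - 117.12| = 0.4700
hysteresis = max(diffs) = 1.4900

1.4900


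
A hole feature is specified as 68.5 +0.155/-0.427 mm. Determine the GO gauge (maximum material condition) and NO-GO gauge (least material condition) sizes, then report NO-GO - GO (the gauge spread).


GO = nominal - lower_tol (smallest hole = maximum material condition)
GO = 68.5 - 0.427 = 68.073
NO-GO = nominal + upper_tol (largest hole = least material condition)
NO-GO = 68.5 + 0.155 = 68.655
spread = NO-GO - GO = 68.655 - 68.073 = 0.5820

0.5820


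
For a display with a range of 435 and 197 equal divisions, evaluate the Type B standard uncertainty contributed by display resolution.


resolution = range / divisions
resolution = 435 / 197 = 2.2081218
u_res = resolution / (2*sqrt(3))
u_res = 2.2081218 / 3.4641016
u_res = 0.6374

0.6374


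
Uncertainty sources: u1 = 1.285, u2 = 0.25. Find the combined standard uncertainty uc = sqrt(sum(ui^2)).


uc = sqrt(1.285^2 + 0.25^2)
uc = sqrt(1.713725)
uc = 1.3091

1.3091


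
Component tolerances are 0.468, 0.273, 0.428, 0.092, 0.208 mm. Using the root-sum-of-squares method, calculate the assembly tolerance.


RSS = sqrt(0.468^2 + 0.273^2 + 0.428^2 + 0.092^2 + 0.208^2)
= sqrt(0.528465)
= 0.7270

0.7270


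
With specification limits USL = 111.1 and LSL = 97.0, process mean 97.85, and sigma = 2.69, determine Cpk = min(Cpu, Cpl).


Cpu = (USL - mean) / (3*sigma) = (111.1 - 97.85) / (3*2.69) = 1.6419
Cpl = (mean - LSL) / (3*sigma) = (97.85 - 97.0) / (3*2.69) = 0.1053
Cpk = min(Cpu, Cpl) = 0.1053

0.1053


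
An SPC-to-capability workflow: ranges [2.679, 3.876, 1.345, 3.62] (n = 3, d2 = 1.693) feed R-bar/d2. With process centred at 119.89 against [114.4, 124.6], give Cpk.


R_bar = (2.679 + 3.876 + 1.345 + 3.62) / 4 = 2.88
sigma = R_bar / d2 = 2.88 / 1.693 = 1.7011223
Cp = (USL - LSL)/(6*sigma) = (124.6 - 114.4)/(6*1.7011223) = 0.9993
Cpu = (124.6 - 119.89)/(3*1.7011223) = 0.9229
Cpl = (119.89 - 114.4)/(3*1.7011223) = 1.0758
Cpk = min(Cpu, Cpl) = 0.9229

0.9229


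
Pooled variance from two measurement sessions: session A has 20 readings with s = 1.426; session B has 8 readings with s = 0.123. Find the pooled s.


s_p = sqrt(((n1-1)*s1^2 + (n2-1)*s2^2) / (n1+n2-2))
numerator = (20-1)*1.426^2 + (8-1)*0.123^2 = 38.636044 + 0.105903 = 38.741947
denominator = 20 + 8 - 2 = 26
s_p^2 = 38.741947 / 26 = 1.4900749
s_p = sqrt(1.4900749) = 1.2207

1.2207


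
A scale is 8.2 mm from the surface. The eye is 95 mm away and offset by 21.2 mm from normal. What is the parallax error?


error = h * offset / d
= 8.2 * 21.2 / 95
= 1.8299

1.8299


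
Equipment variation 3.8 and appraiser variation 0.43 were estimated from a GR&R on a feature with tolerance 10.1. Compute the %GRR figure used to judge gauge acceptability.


GRR = sqrt(EV^2 + AV^2) = sqrt(3.8^2 + 0.43^2) = 3.8242516
%GRR = GRR / tol * 100 = 3.8242516 / 10.1 * 100
%GRR = 37.8639

37.8639


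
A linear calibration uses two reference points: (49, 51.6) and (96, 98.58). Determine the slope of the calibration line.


slope = (y2 - y1) / (x2 - x1)
= (98.58 - 51.6) / (96 - 49)
= 46.9800 / 47
= 0.9996

0.9996


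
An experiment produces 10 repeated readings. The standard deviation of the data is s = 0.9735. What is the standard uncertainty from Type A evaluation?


u_A = s / sqrt(n)
u_A = 0.9735 / sqrt(10)
u_A = 0.9735 / 3.1622777
u_A = 0.3078

0.3078


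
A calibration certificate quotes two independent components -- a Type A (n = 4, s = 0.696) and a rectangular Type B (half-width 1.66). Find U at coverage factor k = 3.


u_A = s / sqrt(n) = 0.696 / sqrt(4) = 0.348
u_B = half_width / sqrt(3) = 1.66 / sqrt(3) = 0.95840145
uc = sqrt(u_A^2 + u_B^2) = sqrt(0.348^2 + 0.95840145^2) = 1.0196261
U = k * uc = 3 * 1.0196261
U = 3.0589

3.0589


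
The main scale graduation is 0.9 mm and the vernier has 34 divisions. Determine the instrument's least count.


LC = MSD / n_div
= 0.9 / 34
= 0.0265

0.0265


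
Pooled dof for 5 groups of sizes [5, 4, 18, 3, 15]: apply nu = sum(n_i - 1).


nu = sum_i (n_i - 1)
nu = ((5 - 1) + (4 - 1) + (18 - 1) + (3 - 1) + (15 - 1))
nu = 4 + 3 + 17 + 2 + 14
nu = 40

40


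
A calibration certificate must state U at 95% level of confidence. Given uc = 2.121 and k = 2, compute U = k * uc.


U = k * uc
U = 2 * 2.121
U = 4.2420

4.2420


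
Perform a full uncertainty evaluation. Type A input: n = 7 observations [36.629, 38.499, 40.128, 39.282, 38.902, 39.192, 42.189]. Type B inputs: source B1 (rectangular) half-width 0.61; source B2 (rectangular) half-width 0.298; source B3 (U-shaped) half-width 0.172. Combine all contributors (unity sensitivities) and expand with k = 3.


mean = (36.629 + 38.499 + 40.128 + 39.282 + 38.902 + 39.192 + 42.189) / 7 = 39.26014286
s = sqrt(sum((x - mean)^2)/(n-1)) = 1.6816172
u_A = s / sqrt(n) = 1.6816172 / sqrt(7) = 0.63559156
u_B1 = 0.61 / sqrt(3) = 0.35218366
u_B2 = 0.298 / sqrt(3) = 0.17205038
u_B3 = 0.172 / sqrt(2) = 0.12162237
uc = sqrt(0.63559156^2 + 0.35218366^2 + 0.17205038^2 + 0.12162237^2) = 0.75657339
U = k * uc = 3 * 0.75657339
U = 2.2697

2.2697


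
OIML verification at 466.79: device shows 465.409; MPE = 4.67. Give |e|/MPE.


e = indication - reference = 465.409 - 466.79 = -1.3810
|e| = 1.3810
ratio = |e| / MPE = 1.3810 / 4.67
ratio = 0.2957

0.2957


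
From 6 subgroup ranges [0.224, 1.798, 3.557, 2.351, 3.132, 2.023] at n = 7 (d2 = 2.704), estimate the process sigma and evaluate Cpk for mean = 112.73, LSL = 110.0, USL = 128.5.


R_bar = (0.224 + 1.798 + 3.557 + 2.351 + 3.132 + 2.023) / 6 = 2.1808333
sigma = R_bar / d2 = 2.1808333 / 2.704 = 0.80652119
Cp = (USL - LSL)/(6*sigma) = (128.5 - 110.0)/(6*0.80652119) = 3.8230
Cpu = (128.5 - 112.73)/(3*0.80652119) = 6.5177
Cpl = (112.73 - 110.0)/(3*0.80652119) = 1.1283
Cpk = min(Cpu, Cpl) = 1.1283

1.1283


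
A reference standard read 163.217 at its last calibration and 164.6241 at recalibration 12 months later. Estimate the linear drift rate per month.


rate = (v2 - v1) / months
= (164.6241 - 163.217) / 12
= 1.4071 / 12
= 0.1173

0.1173


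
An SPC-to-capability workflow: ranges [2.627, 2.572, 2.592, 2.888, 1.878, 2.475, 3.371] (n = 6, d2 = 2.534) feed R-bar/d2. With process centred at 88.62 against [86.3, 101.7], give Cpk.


R_bar = (2.627 + 2.572 + 2.592 + 2.888 + 1.878 + 2.475 + 3.371) / 7 = 2.629
sigma = R_bar / d2 = 2.629 / 2.534 = 1.0374901
Cp = (USL - LSL)/(6*sigma) = (101.7 - 86.3)/(6*1.0374901) = 2.4739
Cpu = (101.7 - 88.62)/(3*1.0374901) = 4.2024
Cpl = (88.62 - 86.3)/(3*1.0374901) = 0.7454
Cpk = min(Cpu, Cpl) = 0.7454

0.7454


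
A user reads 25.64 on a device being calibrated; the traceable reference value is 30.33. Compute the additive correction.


Correction = standard - reading
= 30.33 - 25.64
= 4.6900

4.6900


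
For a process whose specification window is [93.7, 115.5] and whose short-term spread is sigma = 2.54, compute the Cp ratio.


Cp = (USL - LSL) / (6 * sigma)
= (115.5 - 93.7) / (6 * 2.54)
= 21.8000 / 15.2400
= 1.4304

1.4304


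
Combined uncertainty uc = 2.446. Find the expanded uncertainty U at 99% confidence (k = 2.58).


U = k * uc
U = 2.58 * 2.446
U = 6.3107

6.3107


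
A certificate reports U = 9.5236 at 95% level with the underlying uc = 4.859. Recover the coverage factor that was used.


k = U / uc
k = 9.5236 / 4.859
k = 1.96

1.96


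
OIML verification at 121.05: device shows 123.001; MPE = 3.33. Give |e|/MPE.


e = indication - reference = 123.001 - 121.05 = 1.9510
|e| = 1.9510
ratio = |e| / MPE = 1.9510 / 3.33
ratio = 0.5859

0.5859


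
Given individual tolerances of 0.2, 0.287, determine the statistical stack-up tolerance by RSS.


RSS = sqrt(0.2^2 + 0.287^2)
= sqrt(0.122369)
= 0.3498

0.3498


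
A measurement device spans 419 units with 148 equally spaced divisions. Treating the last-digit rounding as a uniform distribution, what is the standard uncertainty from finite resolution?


resolution = range / divisions
resolution = 419 / 148 = 2.8310811
u_res = resolution / (2*sqrt(3))
u_res = 2.8310811 / 3.4641016
u_res = 0.8173

0.8173


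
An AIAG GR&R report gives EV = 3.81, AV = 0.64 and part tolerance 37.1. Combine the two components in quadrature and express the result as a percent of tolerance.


GRR = sqrt(EV^2 + AV^2) = sqrt(3.81^2 + 0.64^2) = 3.8633793
%GRR = GRR / tol * 100 = 3.8633793 / 37.1 * 100
%GRR = 10.4134

10.4134


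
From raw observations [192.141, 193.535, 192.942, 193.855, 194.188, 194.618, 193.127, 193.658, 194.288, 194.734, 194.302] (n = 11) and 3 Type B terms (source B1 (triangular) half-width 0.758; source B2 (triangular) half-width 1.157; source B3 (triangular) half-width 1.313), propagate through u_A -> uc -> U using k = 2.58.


mean = (192.141 + 193.535 + 192.942 + 193.855 + 194.188 + 194.618 + 193.127 + 193.658 + 194.288 + 194.734 + 194.302) / 11 = 193.7625455
s = sqrt(sum((x - mean)^2)/(n-1)) = 0.78749786
u_A = s / sqrt(n) = 0.78749786 / sqrt(11) = 0.23743954
u_B1 = 0.758 / sqrt(6) = 0.3094522
u_B2 = 1.157 / sqrt(6) = 0.47234327
u_B3 = 1.313 / sqrt(6) = 0.53603001
uc = sqrt(0.23743954^2 + 0.3094522^2 + 0.47234327^2 + 0.53603001^2) = 0.81398682
U = k * uc = 2.58 * 0.81398682
U = 2.1001

2.1001


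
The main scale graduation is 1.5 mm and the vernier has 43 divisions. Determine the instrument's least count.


LC = MSD / n_div
= 1.5 / 43
= 0.0349

0.0349


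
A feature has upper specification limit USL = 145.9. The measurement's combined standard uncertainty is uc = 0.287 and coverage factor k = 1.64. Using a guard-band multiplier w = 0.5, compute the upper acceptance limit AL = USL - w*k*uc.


U = k * uc = 1.64 * 0.287 = 0.47068
guard band g = w * U = 0.5 * 0.47068 = 0.23534
AL = USL - g = 145.9 - 0.23534
AL = 145.6647

145.6647


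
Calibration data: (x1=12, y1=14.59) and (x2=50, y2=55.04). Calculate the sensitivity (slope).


slope = (y2 - y1) / (x2 - x1)
= (55.04 - 14.59) / (50 - 12)
= 40.4500 / 38
= 1.0645

1.0645


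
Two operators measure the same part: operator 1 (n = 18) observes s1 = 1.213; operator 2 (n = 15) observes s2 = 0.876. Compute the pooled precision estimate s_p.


s_p = sqrt(((n1-1)*s1^2 + (n2-1)*s2^2) / (n1+n2-2))
numerator = (18-1)*1.213^2 + (15-1)*0.876^2 = 25.013273 + 10.743264 = 35.756537
denominator = 18 + 15 - 2 = 31
s_p^2 = 35.756537 / 31 = 1.1534367
s_p = sqrt(1.1534367) = 1.0740

1.0740


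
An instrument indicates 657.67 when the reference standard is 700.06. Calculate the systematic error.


Systematic error = measured - true
= 657.67 - 700.06
= -42.3900

-42.3900


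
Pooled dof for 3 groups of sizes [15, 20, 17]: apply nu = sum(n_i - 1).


nu = sum_i (n_i - 1)
nu = ((15 - 1) + (20 - 1) + (17 - 1))
nu = 14 + 19 + 16
nu = 49

49


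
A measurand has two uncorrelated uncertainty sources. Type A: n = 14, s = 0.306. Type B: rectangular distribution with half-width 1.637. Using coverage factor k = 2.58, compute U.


u_A = s / sqrt(n) = 0.306 / sqrt(14) = 0.08178194
u_B = half_width / sqrt(3) = 1.637 / sqrt(3) = 0.94512239
uc = sqrt(u_A^2 + u_B^2) = sqrt(0.08178194^2 + 0.94512239^2) = 0.94865411
U = k * uc = 2.58 * 0.94865411
U = 2.4475

2.4475


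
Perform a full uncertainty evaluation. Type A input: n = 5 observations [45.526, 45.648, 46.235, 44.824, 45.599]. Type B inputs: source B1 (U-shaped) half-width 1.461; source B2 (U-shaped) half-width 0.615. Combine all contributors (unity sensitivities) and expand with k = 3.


mean = (45.526 + 45.648 + 46.235 + 44.824 + 45.599) / 5 = 45.5664
s = sqrt(sum((x - mean)^2)/(n-1)) = 0.50188076
u_A = s / sqrt(n) = 0.50188076 / sqrt(5) = 0.2244479
u_B1 = 1.461 / sqrt(2) = 1.033083
u_B2 = 0.615 / sqrt(2) = 0.43487067
uc = sqrt(0.2244479^2 + 1.033083^2 + 0.43487067^2) = 1.1431316
U = k * uc = 3 * 1.1431316
U = 3.4294

3.4294


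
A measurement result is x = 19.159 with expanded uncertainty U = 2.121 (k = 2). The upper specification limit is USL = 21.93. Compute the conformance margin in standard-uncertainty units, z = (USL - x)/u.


u = U / k = 2.121 / 2 = 1.0605
margin = |USL - x| = |21.93 - 19.159| = 2.771
z = margin / u = 2.771 / 1.0605
z = 2.6129

2.6129


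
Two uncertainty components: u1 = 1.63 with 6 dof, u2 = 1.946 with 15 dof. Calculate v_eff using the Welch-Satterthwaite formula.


uc = sqrt(u1^2 + u2^2) = sqrt(1.63^2 + 1.946^2) = 2.5384673
v_eff = uc^4 / (u1^4/v1 + u2^4/v2)
= 2.5384673^4 / (1.63^4/6 + 1.946^4/15)
= 41.522768 / 2.1325685
v_eff = 19.4708

19.4708


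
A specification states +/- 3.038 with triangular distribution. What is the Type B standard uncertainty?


u_B = half_width / sqrt(6)
u_B = 3.038 / 2.4494897
u_B = 1.2403

1.2403


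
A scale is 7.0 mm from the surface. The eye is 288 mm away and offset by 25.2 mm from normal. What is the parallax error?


error = h * offset / d
= 7.0 * 25.2 / 288
= 0.6125

0.6125


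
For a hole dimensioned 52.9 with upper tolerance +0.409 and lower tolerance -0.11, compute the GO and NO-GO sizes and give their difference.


GO = nominal - lower_tol (smallest hole = maximum material condition)
GO = 52.9 - 0.11 = 52.79
NO-GO = nominal + upper_tol (largest hole = least material condition)
NO-GO = 52.9 + 0.409 = 53.309
spread = NO-GO - GO = 53.309 - 52.79 = 0.5190

0.5190


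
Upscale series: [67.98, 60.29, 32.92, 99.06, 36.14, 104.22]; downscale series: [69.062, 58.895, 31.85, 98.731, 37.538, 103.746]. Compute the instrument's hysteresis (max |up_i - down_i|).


|67.98 - 69.062| = 1.0820
|60.29 - 58.895| = 1.3950
|32.92 - 31.85| = 1.0700
|99.06 - 98.731| = 0.3290
|36.14 - 37.538| = 1.3980
|104.22 - 103.746| = 0.4740
hysteresis = max(diffs) = 1.3980

1.3980


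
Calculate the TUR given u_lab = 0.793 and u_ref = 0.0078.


TUR = u_lab / u_ref
= 0.793 / 0.0078
= 101.6667

101.6667


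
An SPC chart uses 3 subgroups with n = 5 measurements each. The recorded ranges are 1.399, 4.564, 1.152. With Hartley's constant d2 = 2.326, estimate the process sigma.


R_bar = (1.399 + 4.564 + 1.152) / 3
R_bar = 7.115 / 3 = 2.3716667
sigma_hat = R_bar / d2 = 2.3716667 / 2.326 = 1.0196

1.0196


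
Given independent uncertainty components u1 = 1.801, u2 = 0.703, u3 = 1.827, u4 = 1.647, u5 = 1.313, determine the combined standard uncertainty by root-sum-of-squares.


uc = sqrt(1.801^2 + 0.703^2 + 1.827^2 + 1.647^2 + 1.313^2)
uc = sqrt(11.512317)
uc = 3.3930

3.3930


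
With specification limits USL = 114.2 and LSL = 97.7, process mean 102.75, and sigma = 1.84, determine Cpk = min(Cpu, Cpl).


Cpu = (USL - mean) / (3*sigma) = (114.2 - 102.75) / (3*1.84) = 2.0743
Cpl = (mean - LSL) / (3*sigma) = (102.75 - 97.7) / (3*1.84) = 0.9149
Cpk = min(Cpu, Cpl) = 0.9149

0.9149


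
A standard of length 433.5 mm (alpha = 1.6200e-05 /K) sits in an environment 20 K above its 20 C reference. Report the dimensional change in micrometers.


dL = L * alpha * dT
= 433.5 * 1.6200e-05 * 20
= 0.1404540 mm
dL_um = 0.1404540 * 1000 = 140.4540 um

140.4540


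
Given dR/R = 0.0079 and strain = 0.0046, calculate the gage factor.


GF = (dR/R) / epsilon
= 0.0079 / 0.0046
= 1.7174

1.7174


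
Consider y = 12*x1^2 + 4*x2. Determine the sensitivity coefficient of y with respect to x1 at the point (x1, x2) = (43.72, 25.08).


y = 12*x1^2 + 4*x2
dy/dx1 = 2*12*x1
Evaluate at x1 = 43.72: c1 = 24 * 43.72
c1 = 1049.2800

1049.2800


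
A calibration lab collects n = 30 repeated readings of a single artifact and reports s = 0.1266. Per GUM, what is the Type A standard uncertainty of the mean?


u_A = s / sqrt(n)
u_A = 0.1266 / sqrt(30)
u_A = 0.1266 / 5.4772256
u_A = 0.0231

0.0231


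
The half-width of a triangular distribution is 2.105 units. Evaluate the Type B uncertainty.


u_B = half_width / sqrt(6)
u_B = 2.105 / 2.4494897
u_B = 0.8594

0.8594


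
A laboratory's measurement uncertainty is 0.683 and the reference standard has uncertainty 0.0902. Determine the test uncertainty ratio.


TUR = u_lab / u_ref
= 0.683 / 0.0902
= 7.5721

7.5721


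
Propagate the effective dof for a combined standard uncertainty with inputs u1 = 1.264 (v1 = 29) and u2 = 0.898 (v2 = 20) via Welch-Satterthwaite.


uc = sqrt(u1^2 + u2^2) = sqrt(1.264^2 + 0.898^2) = 1.550516
v_eff = uc^4 / (u1^4/v1 + u2^4/v2)
= 1.550516^4 / (1.264^4/29 + 0.898^4/20)
= 5.7796962 / 0.12053618
v_eff = 47.9499

47.9499


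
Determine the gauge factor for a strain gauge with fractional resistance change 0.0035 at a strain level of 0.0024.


GF = (dR/R) / epsilon
= 0.0035 / 0.0024
= 1.4583

1.4583


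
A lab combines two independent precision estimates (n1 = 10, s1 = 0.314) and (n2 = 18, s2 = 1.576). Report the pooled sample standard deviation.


s_p = sqrt(((n1-1)*s1^2 + (n2-1)*s2^2) / (n1+n2-2))
numerator = (10-1)*0.314^2 + (18-1)*1.576^2 = 0.887364 + 42.224192 = 43.111556
denominator = 10 + 18 - 2 = 26
s_p^2 = 43.111556 / 26 = 1.6581368
s_p = sqrt(1.6581368) = 1.2877

1.2877


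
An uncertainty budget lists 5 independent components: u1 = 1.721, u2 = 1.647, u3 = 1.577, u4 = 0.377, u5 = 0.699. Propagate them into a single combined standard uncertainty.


uc = sqrt(1.721^2 + 1.647^2 + 1.577^2 + 0.377^2 + 0.699^2)
uc = sqrt(8.792109)
uc = 2.9651

2.9651


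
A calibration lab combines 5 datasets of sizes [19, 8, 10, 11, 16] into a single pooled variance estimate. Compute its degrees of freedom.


nu = sum_i (n_i - 1)
nu = ((19 - 1) + (8 - 1) + (10 - 1) + (11 - 1) + (16 - 1))
nu = 18 + 7 + 9 + 10 + 15
nu = 59

59


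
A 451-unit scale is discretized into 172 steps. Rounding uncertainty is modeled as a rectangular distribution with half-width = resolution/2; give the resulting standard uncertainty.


resolution = range / divisions
resolution = 451 / 172 = 2.622093
u_res = resolution / (2*sqrt(3))
u_res = 2.622093 / 3.4641016
u_res = 0.7569

0.7569


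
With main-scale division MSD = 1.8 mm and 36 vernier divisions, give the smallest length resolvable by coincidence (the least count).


LC = MSD / n_div
= 1.8 / 36
= 0.0500

0.0500


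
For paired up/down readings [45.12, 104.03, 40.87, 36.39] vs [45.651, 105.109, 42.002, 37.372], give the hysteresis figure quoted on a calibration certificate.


|45.12 - 45.651| = 0.5310
|104.03 - 105.109| = 1.0790
|40.87 - 42.002| = 1.1320
|36.39 - 37.372| = 0.9820
hysteresis = max(diffs) = 1.1320

1.1320


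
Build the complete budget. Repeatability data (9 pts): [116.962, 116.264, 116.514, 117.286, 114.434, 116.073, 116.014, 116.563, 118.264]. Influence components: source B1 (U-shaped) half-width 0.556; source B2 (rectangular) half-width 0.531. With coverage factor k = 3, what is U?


mean = (116.962 + 116.264 + 116.514 + 117.286 + 114.434 + 116.073 + 116.014 + 116.563 + 118.264) / 9 = 116.486
s = sqrt(sum((x - mean)^2)/(n-1)) = 1.0421081
u_A = s / sqrt(n) = 1.0421081 / sqrt(9) = 0.34736937
u_B1 = 0.556 / sqrt(2) = 0.39315137
u_B2 = 0.531 / sqrt(3) = 0.30657299
uc = sqrt(0.34736937^2 + 0.39315137^2 + 0.30657299^2) = 0.60763515
U = k * uc = 3 * 0.60763515
U = 1.8229

1.8229


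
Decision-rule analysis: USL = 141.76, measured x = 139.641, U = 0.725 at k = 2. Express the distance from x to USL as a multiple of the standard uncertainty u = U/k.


u = U / k = 0.725 / 2 = 0.3625
margin = |USL - x| = |141.76 - 139.641| = 2.119
z = margin / u = 2.119 / 0.3625
z = 5.8455

5.8455


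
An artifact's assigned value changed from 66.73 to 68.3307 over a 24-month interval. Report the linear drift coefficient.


rate = (v2 - v1) / months
= (68.3307 - 66.73) / 24
= 1.6007 / 24
= 0.0667

0.0667


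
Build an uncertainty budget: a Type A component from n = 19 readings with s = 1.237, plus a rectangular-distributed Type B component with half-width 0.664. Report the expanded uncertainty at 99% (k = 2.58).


u_A = s / sqrt(n) = 1.237 / sqrt(19) = 0.28378726
u_B = half_width / sqrt(3) = 0.664 / sqrt(3) = 0.38336058
uc = sqrt(u_A^2 + u_B^2) = sqrt(0.28378726^2 + 0.38336058^2) = 0.47697017
U = k * uc = 2.58 * 0.47697017
U = 1.2306

1.2306
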